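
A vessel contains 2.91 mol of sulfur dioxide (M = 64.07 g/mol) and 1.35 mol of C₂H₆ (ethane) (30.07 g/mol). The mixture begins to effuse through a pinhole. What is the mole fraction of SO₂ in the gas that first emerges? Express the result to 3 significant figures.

Effusion rate of each component ∝ n_i/√M_i (partial pressure × 1/√M).
Mole fraction of SO₂ in the effusate = (n_SO₂/√M_SO₂) / (n_SO₂/√M_SO₂ + n_C₂H₆/√M_C₂H₆)
= (2.91/√64.07) / (2.91/√64.07 + 1.35/√30.07) = 0.3636/(0.3636 + 0.2462) = 0.596.

0.596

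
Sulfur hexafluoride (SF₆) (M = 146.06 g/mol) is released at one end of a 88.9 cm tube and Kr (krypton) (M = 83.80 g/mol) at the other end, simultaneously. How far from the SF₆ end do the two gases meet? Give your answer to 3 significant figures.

Distances travelled in equal time are proportional to diffusion rates, so d_SF₆/d_Kr = √(M_Kr/M_SF₆) = √(83.80/146.06) = 0.7575.
With d_SF₆ + d_Kr = 88.9 cm, d_Kr = 88.9/(1 + 0.7575) = 50.58 cm.
d_SF₆ = 88.9 − 50.58 = 38.3 cm.

38.3 cm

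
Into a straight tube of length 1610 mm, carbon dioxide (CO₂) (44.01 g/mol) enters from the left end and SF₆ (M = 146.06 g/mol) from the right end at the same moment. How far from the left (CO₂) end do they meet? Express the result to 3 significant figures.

In equal time, each gas travels a distance ∝ its rate ∝ 1/√M, so d_CO₂/d_SF₆ = √(M_SF₆/M_CO₂) = √(146.06/44.01) = 1.822.
With d_CO₂ + d_SF₆ = 1610 mm, d_SF₆ = 1610/(1 + 1.822) = 570.6 mm.
d_CO₂ = 1610 − 570.6 = 1040 mm.

1040 mm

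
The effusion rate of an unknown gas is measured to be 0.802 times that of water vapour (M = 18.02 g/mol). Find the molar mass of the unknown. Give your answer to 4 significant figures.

28.02 g/mol

Since effusion rate ∝ 1/√M, rate_X/rate_H₂O = √(M_H₂O/M_X).
0.802 = √(18.02/M_X)
M_X = 18.02 / 0.802² = 18.02 / 0.6432 = 28.02 g/mol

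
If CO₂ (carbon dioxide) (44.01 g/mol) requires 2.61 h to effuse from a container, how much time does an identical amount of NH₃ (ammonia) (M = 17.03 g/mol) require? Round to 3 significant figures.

1.62 h

From Graham's law, t_NH₃/t_CO₂ = √(M_NH₃/M_CO₂) = √(17.03/44.01) = √0.3870 = 0.6221.
So the time for NH₃ is 2.61 × 0.6221 = 1.62 h.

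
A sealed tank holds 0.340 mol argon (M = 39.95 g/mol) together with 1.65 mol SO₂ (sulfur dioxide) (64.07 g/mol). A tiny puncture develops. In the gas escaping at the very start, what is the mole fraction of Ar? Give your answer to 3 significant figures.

0.207

Effusion rate of each component ∝ n_i/√M_i (partial pressure × 1/√M).
Mole fraction of Ar in the effusate = (n_Ar/√M_Ar) / (n_Ar/√M_Ar + n_SO₂/√M_SO₂)
= (0.340/√39.95) / (0.340/√39.95 + 1.65/√64.07) = 0.05379/(0.05379 + 0.2061) = 0.207.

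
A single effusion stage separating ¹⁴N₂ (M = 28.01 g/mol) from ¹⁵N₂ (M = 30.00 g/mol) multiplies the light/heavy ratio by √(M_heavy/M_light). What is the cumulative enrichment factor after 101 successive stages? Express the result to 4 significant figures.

32.01

After 101 stages the ratio has grown by (√(30.00/28.01))^101 = (30.00/28.01)^(101/2).
= 1.07105^(101/2) = 32.01.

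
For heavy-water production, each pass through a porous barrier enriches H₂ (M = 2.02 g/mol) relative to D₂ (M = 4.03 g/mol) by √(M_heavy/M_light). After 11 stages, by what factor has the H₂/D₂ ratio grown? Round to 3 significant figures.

44.6

After 11 stages the ratio has grown by (√(4.03/2.02))^11 = (4.03/2.02)^(11/2).
= 1.99505^(11/2) = 44.6.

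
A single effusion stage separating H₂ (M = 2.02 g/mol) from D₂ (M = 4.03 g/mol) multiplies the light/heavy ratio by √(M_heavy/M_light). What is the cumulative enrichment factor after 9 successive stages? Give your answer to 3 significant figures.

22.4

After 9 stages the ratio has grown by (√(4.03/2.02))^9 = (4.03/2.02)^(9/2).
= 1.99505^(9/2) = 22.4.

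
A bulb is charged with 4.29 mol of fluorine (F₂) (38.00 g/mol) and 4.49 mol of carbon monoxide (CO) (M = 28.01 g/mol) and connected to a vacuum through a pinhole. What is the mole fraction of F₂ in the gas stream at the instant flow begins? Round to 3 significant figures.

Rate_i ∝ x_i/√M_i (Graham's law weighted by mole fraction), so the effusate composition follows n_i/√M_i.
Mole fraction of F₂ in the effusate = (n_F₂/√M_F₂) / (n_F₂/√M_F₂ + n_CO/√M_CO)
= (4.29/√38.00) / (4.29/√38.00 + 4.49/√28.01) = 0.6959/(0.6959 + 0.8484) = 0.451.

0.451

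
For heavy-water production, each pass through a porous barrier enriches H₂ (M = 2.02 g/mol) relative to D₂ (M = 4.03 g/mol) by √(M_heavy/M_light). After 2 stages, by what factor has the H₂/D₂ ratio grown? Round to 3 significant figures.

2.00

Overall factor = α^2 with α = √(4.03/2.02), i.e. (4.03/2.02)^(2/2).
= 1.99505^1 = 2.00.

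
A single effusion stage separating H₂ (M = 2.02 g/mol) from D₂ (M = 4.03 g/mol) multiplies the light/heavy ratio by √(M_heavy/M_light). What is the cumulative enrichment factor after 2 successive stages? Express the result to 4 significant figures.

1.995

Overall factor = α^2 with α = √(4.03/2.02), i.e. (4.03/2.02)^(2/2).
= 1.99505^1 = 1.995.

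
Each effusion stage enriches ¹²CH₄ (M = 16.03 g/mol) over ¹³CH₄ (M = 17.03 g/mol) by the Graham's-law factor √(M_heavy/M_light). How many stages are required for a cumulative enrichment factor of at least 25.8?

With α = √(17.03/16.03) per stage, ln α = ½ ln(1.06238) = 0.03026.
Need α^N ≥ 25.8 ⇒ N ≥ ln(25.8) / ln α = 3.250 / 0.03026 = 107.42.
Rounding up, N = 108 stages.

108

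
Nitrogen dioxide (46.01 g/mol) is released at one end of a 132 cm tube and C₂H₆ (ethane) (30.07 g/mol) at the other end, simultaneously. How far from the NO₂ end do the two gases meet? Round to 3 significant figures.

59.0 cm

The fronts meet when d_NO₂ + d_C₂H₆ = L with d_NO₂/d_C₂H₆ = √(M_C₂H₆/M_NO₂) (Graham's law). Here √(M_C₂H₆/M_NO₂) = √(30.07/46.01) = 0.8084.
With d_NO₂ + d_C₂H₆ = 132 cm, d_C₂H₆ = 132/(1 + 0.8084) = 72.99 cm.
d_NO₂ = 132 − 72.99 = 59.0 cm.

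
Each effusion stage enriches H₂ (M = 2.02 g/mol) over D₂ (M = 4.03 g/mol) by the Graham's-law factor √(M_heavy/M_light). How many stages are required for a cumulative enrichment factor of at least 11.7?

8

With α = √(4.03/2.02) per stage, ln α = ½ ln(1.99505) = 0.3453.
Need α^N ≥ 11.7 ⇒ N ≥ ln(11.7) / ln α = 2.460 / 0.3453 = 7.12.
So at least 8 stages are needed.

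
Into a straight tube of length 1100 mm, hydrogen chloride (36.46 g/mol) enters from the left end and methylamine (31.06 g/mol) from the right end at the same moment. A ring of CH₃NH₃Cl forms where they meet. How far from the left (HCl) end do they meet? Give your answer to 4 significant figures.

528.0 mm

Distances travelled in equal time are proportional to diffusion rates, so d_HCl/d_CH₃NH₂ = √(M_CH₃NH₂/M_HCl) = √(31.06/36.46) = 0.9230.
With d_HCl + d_CH₃NH₂ = 1100 mm, d_CH₃NH₂ = 1100/(1 + 0.9230) = 572.0 mm.
d_HCl = 1100 − 572.0 = 528.0 mm.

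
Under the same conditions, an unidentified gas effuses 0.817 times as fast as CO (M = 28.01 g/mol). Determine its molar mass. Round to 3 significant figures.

From Graham's law, rate_X/rate_CO = √(M_CO/M_X).
0.817 = √(28.01/M_X)
M_X = 28.01 / 0.817² = 28.01 / 0.6675 = 42.0 g/mol

42.0 g/mol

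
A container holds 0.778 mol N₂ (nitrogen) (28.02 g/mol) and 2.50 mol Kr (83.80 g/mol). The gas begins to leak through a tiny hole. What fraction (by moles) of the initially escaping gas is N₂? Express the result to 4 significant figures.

Each component's effusion rate ∝ (its partial pressure)·(1/√M) ∝ n_i/√M_i.
So x_N₂ in the escaping gas = (n_N₂/√M_N₂) / Σ(n_i/√M_i)
= (0.778/√28.02) / (0.778/√28.02 + 2.50/√83.80) = 0.1470/(0.1470 + 0.2731) = 0.3499.

0.3499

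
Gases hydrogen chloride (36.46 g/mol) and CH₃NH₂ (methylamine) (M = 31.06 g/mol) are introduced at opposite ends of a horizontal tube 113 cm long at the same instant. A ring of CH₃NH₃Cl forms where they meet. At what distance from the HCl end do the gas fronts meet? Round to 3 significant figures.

54.2 cm

Graham's law gives d_HCl/d_CH₃NH₂ = rate_HCl/rate_CH₃NH₂ = √(M_CH₃NH₂/M_HCl) = √(31.06/36.46) = 0.9230.
With d_HCl + d_CH₃NH₂ = 113 cm, d_CH₃NH₂ = 113/(1 + 0.9230) = 58.76 cm.
d_HCl = 113 − 58.76 = 54.2 cm.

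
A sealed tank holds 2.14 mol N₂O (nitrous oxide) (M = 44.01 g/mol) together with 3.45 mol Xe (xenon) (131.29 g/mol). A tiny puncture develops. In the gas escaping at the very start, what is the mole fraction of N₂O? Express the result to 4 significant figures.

0.5172

Rate_i ∝ x_i/√M_i (Graham's law weighted by mole fraction), so the effusate composition follows n_i/√M_i.
x_N₂O(eff) = (n_N₂O/√M_N₂O) / (n_N₂O/√M_N₂O + n_Xe/√M_Xe)
= (2.14/√44.01) / (2.14/√44.01 + 3.45/√131.29) = 0.3226/(0.3226 + 0.3011) = 0.5172.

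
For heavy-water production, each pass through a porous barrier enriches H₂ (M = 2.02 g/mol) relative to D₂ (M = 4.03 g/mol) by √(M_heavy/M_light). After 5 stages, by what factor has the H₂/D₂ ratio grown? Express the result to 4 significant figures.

5.622

The single-stage factor is √(M_heavy/M_light), so 5 stages give [√(4.03/2.02)]^5 = (4.03/2.02)^(5/2).
= 1.99505^(5/2) = 5.622.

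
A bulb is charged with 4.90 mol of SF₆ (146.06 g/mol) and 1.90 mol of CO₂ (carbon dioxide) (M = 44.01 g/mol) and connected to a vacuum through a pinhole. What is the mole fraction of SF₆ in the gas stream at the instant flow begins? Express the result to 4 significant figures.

Each component's effusion rate ∝ (its partial pressure)·(1/√M) ∝ n_i/√M_i.
So x_SF₆ in the escaping gas = (n_SF₆/√M_SF₆) / Σ(n_i/√M_i)
= (4.90/√146.06) / (4.90/√146.06 + 1.90/√44.01) = 0.4054/(0.4054 + 0.2864) = 0.5860.

0.5860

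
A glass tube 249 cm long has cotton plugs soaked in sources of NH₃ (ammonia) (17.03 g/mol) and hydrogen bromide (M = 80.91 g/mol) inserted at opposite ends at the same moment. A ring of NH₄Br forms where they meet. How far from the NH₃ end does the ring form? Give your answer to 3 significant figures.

Graham's law gives d_NH₃/d_HBr = rate_NH₃/rate_HBr = √(M_HBr/M_NH₃) = √(80.91/17.03) = 2.180.
With d_NH₃ + d_HBr = 249 cm, d_HBr = 249/(1 + 2.180) = 78.31 cm.
d_NH₃ = 249 − 78.31 = 171 cm.

171 cm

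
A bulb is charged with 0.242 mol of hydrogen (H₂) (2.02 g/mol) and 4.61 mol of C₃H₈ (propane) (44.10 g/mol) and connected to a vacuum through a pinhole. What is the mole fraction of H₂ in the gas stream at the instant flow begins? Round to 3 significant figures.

The effusion rate of species i is ∝ p_i/√M_i ∝ n_i/√M_i.
So x_H₂ in the escaping gas = (n_H₂/√M_H₂) / Σ(n_i/√M_i)
= (0.242/√2.02) / (0.242/√2.02 + 4.61/√44.10) = 0.1703/(0.1703 + 0.6942) = 0.197.

0.197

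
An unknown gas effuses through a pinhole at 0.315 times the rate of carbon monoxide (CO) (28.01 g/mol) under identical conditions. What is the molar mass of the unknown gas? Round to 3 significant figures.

282 g/mol

From Graham's law, rate_X/rate_CO = √(M_CO/M_X).
0.315 = √(28.01/M_X)
M_X = 28.01 / 0.315² = 28.01 / 0.09923 = 282 g/mol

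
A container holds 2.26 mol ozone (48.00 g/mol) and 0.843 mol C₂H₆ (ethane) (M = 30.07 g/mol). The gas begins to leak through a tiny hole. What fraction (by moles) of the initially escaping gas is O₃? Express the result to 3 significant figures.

0.680

Effusion rate of each component ∝ n_i/√M_i (partial pressure × 1/√M).
x_O₃(eff) = (n_O₃/√M_O₃) / (n_O₃/√M_O₃ + n_C₂H₆/√M_C₂H₆)
= (2.26/√48.00) / (2.26/√48.00 + 0.843/√30.07) = 0.3262/(0.3262 + 0.1537) = 0.680.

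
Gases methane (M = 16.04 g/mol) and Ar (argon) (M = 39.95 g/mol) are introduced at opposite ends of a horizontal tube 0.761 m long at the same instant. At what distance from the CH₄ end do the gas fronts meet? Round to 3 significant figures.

0.466 m

Distances travelled in equal time are proportional to diffusion rates, so d_CH₄/d_Ar = √(M_Ar/M_CH₄) = √(39.95/16.04) = 1.578.
With d_CH₄ + d_Ar = 0.761 m, d_Ar = 0.761/(1 + 1.578) = 0.2952 m.
d_CH₄ = 0.761 − 0.2952 = 0.466 m.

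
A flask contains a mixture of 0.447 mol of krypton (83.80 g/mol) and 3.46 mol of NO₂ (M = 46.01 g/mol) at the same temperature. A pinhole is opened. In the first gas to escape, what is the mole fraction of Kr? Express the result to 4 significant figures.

Each component's effusion rate ∝ (its partial pressure)·(1/√M) ∝ n_i/√M_i.
x_Kr(eff) = (n_Kr/√M_Kr) / (n_Kr/√M_Kr + n_NO₂/√M_NO₂)
= (0.447/√83.80) / (0.447/√83.80 + 3.46/√46.01) = 0.04883/(0.04883 + 0.5101) = 0.08736.

0.08736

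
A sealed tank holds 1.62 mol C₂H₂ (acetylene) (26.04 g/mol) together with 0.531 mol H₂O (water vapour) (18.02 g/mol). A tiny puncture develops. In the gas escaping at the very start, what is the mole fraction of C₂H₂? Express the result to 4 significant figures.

Effusion rate of each component ∝ n_i/√M_i (partial pressure × 1/√M).
So x_C₂H₂ in the escaping gas = (n_C₂H₂/√M_C₂H₂) / Σ(n_i/√M_i)
= (1.62/√26.04) / (1.62/√26.04 + 0.531/√18.02) = 0.3175/(0.3175 + 0.1251) = 0.7173.

0.7173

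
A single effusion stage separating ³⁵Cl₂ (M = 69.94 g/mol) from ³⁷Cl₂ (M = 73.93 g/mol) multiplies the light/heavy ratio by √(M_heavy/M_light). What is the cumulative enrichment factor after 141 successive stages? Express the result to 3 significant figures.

After 141 stages the ratio has grown by (√(73.93/69.94))^141 = (73.93/69.94)^(141/2).
= 1.05705^(141/2) = 50.0.

50.0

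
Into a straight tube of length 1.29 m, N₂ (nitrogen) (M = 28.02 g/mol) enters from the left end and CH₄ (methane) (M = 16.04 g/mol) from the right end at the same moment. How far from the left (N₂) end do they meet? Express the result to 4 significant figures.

0.5556 m

In equal time, each gas travels a distance ∝ its rate ∝ 1/√M, so d_N₂/d_CH₄ = √(M_CH₄/M_N₂) = √(16.04/28.02) = 0.7566.
With d_N₂ + d_CH₄ = 1.29 m, d_CH₄ = 1.29/(1 + 0.7566) = 0.7344 m.
d_N₂ = 1.29 − 0.7344 = 0.5556 m.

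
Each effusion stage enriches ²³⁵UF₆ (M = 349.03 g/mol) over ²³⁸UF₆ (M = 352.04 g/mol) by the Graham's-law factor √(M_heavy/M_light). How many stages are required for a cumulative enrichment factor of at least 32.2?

809

Per stage α = (352.04/349.03)^(1/2) = 1.00862^0.5, giving ln α = 0.004293.
Need α^N ≥ 32.2 ⇒ N ≥ ln(32.2) / ln α = 3.472 / 0.004293 = 808.66.
So at least 809 stages are needed.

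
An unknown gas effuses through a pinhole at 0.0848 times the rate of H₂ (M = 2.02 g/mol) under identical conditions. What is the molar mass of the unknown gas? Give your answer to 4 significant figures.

280.9 g/mol

Since effusion rate ∝ 1/√M, rate_X/rate_H₂ = √(M_H₂/M_X).
0.0848 = √(2.02/M_X)
M_X = 2.02 / 0.0848² = 2.02 / 0.007191 = 280.9 g/mol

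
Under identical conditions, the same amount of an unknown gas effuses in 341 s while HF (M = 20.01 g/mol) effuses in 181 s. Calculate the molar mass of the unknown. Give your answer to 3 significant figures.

71.0 g/mol

By Graham's law, t_X/t_HF = √(M_X/M_HF).
341/181 = 1.884 = √(M_X/20.01)
M_X = 20.01 × 1.884² = 20.01 × 3.549 = 71.0 g/mol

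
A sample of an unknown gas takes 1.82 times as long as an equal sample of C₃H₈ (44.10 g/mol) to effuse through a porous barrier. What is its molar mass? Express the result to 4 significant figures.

Using Graham's law: t_X/t_C₃H₈ = √(M_X/M_C₃H₈).
1.82 = √(M_X/44.10)
M_X = 44.10 × 1.82² = 44.10 × 3.312 = 146.1 g/mol

146.1 g/mol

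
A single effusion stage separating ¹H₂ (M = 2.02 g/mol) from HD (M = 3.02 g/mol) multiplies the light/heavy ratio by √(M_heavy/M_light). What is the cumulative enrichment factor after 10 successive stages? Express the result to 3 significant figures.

After 10 stages the ratio has grown by (√(3.02/2.02))^10 = (3.02/2.02)^(10/2).
= 1.49505^5 = 7.47.

7.47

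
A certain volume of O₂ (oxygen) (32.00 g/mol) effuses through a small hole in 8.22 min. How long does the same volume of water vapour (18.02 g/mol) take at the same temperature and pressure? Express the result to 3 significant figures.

Since effusion rate ∝ 1/√M, t_H₂O/t_O₂ = √(M_H₂O/M_O₂) = √(18.02/32.00) = √0.5631 = 0.7504.
So the time for H₂O is 8.22 × 0.7504 = 6.17 min.

6.17 min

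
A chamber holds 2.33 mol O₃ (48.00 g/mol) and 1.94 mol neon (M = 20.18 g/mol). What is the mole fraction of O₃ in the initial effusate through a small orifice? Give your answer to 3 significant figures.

0.438

Rate_i ∝ x_i/√M_i (Graham's law weighted by mole fraction), so the effusate composition follows n_i/√M_i.
Mole fraction of O₃ in the effusate = (n_O₃/√M_O₃) / (n_O₃/√M_O₃ + n_Ne/√M_Ne)
= (2.33/√48.00) / (2.33/√48.00 + 1.94/√20.18) = 0.3363/(0.3363 + 0.4319) = 0.438.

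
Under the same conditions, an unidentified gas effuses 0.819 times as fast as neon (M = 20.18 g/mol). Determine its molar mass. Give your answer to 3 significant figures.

Graham's law gives rate_X/rate_Ne = √(M_Ne/M_X).
0.819 = √(20.18/M_X)
M_X = 20.18 / 0.819² = 20.18 / 0.6708 = 30.1 g/mol

30.1 g/mol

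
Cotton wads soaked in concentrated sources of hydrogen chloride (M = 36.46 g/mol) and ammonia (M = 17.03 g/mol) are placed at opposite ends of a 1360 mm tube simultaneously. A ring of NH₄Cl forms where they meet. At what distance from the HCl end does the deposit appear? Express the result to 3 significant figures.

The fronts meet when d_HCl + d_NH₃ = L with d_HCl/d_NH₃ = √(M_NH₃/M_HCl) (Graham's law). Here √(M_NH₃/M_HCl) = √(17.03/36.46) = 0.6834.
With d_HCl + d_NH₃ = 1360 mm, d_NH₃ = 1360/(1 + 0.6834) = 807.9 mm.
d_HCl = 1360 − 807.9 = 552 mm.

552 mm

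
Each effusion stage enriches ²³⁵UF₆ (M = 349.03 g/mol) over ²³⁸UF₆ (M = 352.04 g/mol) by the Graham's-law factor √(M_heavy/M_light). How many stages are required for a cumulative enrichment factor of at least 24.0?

741

Single-stage factor α = √(352.04/349.03), so ln α = ½ ln(1.00862) = 0.004293.
Need α^N ≥ 24.0 ⇒ N ≥ ln(24.0) / ln α = 3.178 / 0.004293 = 740.21.
Rounding up, N = 741 stages.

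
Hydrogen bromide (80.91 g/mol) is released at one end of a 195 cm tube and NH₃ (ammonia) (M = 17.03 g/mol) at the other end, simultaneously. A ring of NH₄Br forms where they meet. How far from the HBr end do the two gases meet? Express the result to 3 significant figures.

In equal time, each gas travels a distance ∝ its rate ∝ 1/√M, so d_HBr/d_NH₃ = √(M_NH₃/M_HBr) = √(17.03/80.91) = 0.4588.
With d_HBr + d_NH₃ = 195 cm, d_NH₃ = 195/(1 + 0.4588) = 133.7 cm.
d_HBr = 195 − 133.7 = 61.3 cm.

61.3 cm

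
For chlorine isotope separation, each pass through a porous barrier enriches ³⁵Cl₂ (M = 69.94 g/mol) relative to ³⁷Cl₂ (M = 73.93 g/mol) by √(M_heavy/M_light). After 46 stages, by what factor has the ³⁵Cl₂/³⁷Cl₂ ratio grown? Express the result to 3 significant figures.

Each stage multiplies the ratio by α = √(73.93/69.94), so after 46 stages the overall factor is α^46 = (73.93/69.94)^(46/2).
= 1.05705^23 = 3.58.

3.58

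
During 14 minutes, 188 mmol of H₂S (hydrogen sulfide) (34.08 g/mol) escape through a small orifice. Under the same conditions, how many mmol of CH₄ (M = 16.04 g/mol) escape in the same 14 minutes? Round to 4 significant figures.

274.0 mmol

From Graham's law, rate_CH₄/rate_H₂S = √(M_H₂S/M_CH₄) = √(34.08/16.04) = √2.125 = 1.458.
So the amount for CH₄ is 188 × 1.458 = 274.0 mmol.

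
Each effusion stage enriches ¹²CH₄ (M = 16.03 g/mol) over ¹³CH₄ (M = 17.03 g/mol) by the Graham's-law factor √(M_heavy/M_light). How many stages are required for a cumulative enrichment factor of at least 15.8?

Single-stage factor α = √(17.03/16.03), so ln α = ½ ln(1.06238) = 0.03026.
Need α^N ≥ 15.8 ⇒ N ≥ ln(15.8) / ln α = 2.760 / 0.03026 = 91.22.
So at least 92 stages are needed.

92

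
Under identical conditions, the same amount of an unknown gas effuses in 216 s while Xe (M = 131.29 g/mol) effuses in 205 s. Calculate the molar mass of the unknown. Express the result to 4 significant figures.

Graham's law gives t_X/t_Xe = √(M_X/M_Xe).
216/205 = 1.054 = √(M_X/131.29)
M_X = 131.29 × 1.054² = 131.29 × 1.110 = 145.8 g/mol

145.8 g/mol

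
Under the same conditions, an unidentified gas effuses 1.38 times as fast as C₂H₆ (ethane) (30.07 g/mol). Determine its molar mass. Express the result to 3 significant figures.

Graham's law gives rate_X/rate_C₂H₆ = √(M_C₂H₆/M_X).
1.38 = √(30.07/M_X)
M_X = 30.07 / 1.38² = 30.07 / 1.904 = 15.8 g/mol

15.8 g/mol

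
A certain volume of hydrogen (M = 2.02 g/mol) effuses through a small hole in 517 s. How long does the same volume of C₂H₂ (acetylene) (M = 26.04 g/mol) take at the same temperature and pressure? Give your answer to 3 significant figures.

Graham's law gives t_C₂H₂/t_H₂ = √(M_C₂H₂/M_H₂) = √(26.04/2.02) = √12.89 = 3.590.
So the time for C₂H₂ is 517 × 3.590 = 1860 s.

1860 s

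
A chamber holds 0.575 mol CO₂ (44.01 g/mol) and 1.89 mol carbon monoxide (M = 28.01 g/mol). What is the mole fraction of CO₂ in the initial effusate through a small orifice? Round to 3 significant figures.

The effusion rate of species i is ∝ p_i/√M_i ∝ n_i/√M_i.
So x_CO₂ in the escaping gas = (n_CO₂/√M_CO₂) / Σ(n_i/√M_i)
= (0.575/√44.01) / (0.575/√44.01 + 1.89/√28.01) = 0.08667/(0.08667 + 0.3571) = 0.195.

0.195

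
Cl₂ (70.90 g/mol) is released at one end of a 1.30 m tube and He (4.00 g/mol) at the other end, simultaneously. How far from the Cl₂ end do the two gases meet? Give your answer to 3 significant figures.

0.250 m

In equal time, each gas travels a distance ∝ its rate ∝ 1/√M, so d_Cl₂/d_He = √(M_He/M_Cl₂) = √(4.00/70.90) = 0.2375.
With d_Cl₂ + d_He = 1.30 m, d_He = 1.30/(1 + 0.2375) = 1.050 m.
d_Cl₂ = 1.30 − 1.050 = 0.250 m.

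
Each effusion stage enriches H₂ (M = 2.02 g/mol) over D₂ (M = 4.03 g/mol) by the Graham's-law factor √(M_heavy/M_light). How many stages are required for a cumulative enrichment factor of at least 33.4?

11

Per stage α = (4.03/2.02)^(1/2) = 1.99505^0.5, giving ln α = 0.3453.
Need α^N ≥ 33.4 ⇒ N ≥ ln(33.4) / ln α = 3.509 / 0.3453 = 10.16.
Minimum whole number of stages: N = 11.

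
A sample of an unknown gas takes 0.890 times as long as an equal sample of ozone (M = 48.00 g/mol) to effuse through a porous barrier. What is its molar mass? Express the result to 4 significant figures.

Graham's law gives t_X/t_O₃ = √(M_X/M_O₃).
0.890 = √(M_X/48.00)
M_X = 48.00 × 0.890² = 48.00 × 0.7921 = 38.02 g/mol

38.02 g/mol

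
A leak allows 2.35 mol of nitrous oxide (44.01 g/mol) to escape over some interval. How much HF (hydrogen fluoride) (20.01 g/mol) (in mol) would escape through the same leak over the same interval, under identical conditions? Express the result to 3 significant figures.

By Graham's law, rate_HF/rate_N₂O = √(M_N₂O/M_HF) = √(44.01/20.01) = √2.199 = 1.483.
So the amount for HF is 2.35 × 1.483 = 3.49 mol.

3.49 mol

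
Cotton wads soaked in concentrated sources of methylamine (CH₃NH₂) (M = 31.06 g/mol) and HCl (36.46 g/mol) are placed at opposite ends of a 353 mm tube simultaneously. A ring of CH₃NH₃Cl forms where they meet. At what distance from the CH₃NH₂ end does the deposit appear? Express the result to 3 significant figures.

184 mm

The fronts meet when d_CH₃NH₂ + d_HCl = L with d_CH₃NH₂/d_HCl = √(M_HCl/M_CH₃NH₂) (Graham's law). Here √(M_HCl/M_CH₃NH₂) = √(36.46/31.06) = 1.083.
With d_CH₃NH₂ + d_HCl = 353 mm, d_HCl = 353/(1 + 1.083) = 169.4 mm.
d_CH₃NH₂ = 353 − 169.4 = 184 mm.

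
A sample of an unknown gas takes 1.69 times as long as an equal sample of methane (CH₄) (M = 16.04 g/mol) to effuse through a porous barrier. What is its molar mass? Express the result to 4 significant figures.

45.81 g/mol

From Graham's law, t_X/t_CH₄ = √(M_X/M_CH₄).
1.69 = √(M_X/16.04)
M_X = 16.04 × 1.69² = 16.04 × 2.856 = 45.81 g/mol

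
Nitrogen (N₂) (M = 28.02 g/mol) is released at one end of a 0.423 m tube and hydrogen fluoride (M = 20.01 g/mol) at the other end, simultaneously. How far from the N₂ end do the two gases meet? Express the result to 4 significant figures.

In equal time, each gas travels a distance ∝ its rate ∝ 1/√M, so d_N₂/d_HF = √(M_HF/M_N₂) = √(20.01/28.02) = 0.8451.
With d_N₂ + d_HF = 0.423 m, d_HF = 0.423/(1 + 0.8451) = 0.2293 m.
d_N₂ = 0.423 − 0.2293 = 0.1937 m.

0.1937 m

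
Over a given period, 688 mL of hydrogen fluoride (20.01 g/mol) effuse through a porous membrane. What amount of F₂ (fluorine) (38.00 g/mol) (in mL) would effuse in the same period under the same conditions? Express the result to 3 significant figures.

499 mL

Graham's law gives rate_F₂/rate_HF = √(M_HF/M_F₂) = √(20.01/38.00) = √0.5266 = 0.7257.
So the volume for F₂ is 688 × 0.7257 = 499 mL.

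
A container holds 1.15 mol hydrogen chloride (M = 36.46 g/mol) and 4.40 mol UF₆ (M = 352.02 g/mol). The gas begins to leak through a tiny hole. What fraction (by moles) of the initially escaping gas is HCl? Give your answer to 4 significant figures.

The effusion rate of species i is ∝ p_i/√M_i ∝ n_i/√M_i.
So x_HCl in the escaping gas = (n_HCl/√M_HCl) / Σ(n_i/√M_i)
= (1.15/√36.46) / (1.15/√36.46 + 4.40/√352.02) = 0.1905/(0.1905 + 0.2345) = 0.4482.

0.4482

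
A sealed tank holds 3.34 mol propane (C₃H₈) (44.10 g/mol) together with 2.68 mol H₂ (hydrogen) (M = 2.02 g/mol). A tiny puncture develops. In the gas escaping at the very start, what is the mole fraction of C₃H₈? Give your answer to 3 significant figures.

0.211

The effusion rate of species i is ∝ p_i/√M_i ∝ n_i/√M_i.
Mole fraction of C₃H₈ in the effusate = (n_C₃H₈/√M_C₃H₈) / (n_C₃H₈/√M_C₃H₈ + n_H₂/√M_H₂)
= (3.34/√44.10) / (3.34/√44.10 + 2.68/√2.02) = 0.5030/(0.5030 + 1.886) = 0.211.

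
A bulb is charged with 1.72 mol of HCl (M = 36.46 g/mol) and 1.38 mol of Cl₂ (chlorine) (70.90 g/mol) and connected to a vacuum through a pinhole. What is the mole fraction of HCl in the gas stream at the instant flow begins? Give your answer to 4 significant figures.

Each component's effusion rate ∝ (its partial pressure)·(1/√M) ∝ n_i/√M_i.
Mole fraction of HCl in the effusate = (n_HCl/√M_HCl) / (n_HCl/√M_HCl + n_Cl₂/√M_Cl₂)
= (1.72/√36.46) / (1.72/√36.46 + 1.38/√70.90) = 0.2849/(0.2849 + 0.1639) = 0.6348.

0.6348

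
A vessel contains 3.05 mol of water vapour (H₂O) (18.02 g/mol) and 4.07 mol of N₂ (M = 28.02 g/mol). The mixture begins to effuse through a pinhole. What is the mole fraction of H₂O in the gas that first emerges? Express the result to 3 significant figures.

The effusion rate of species i is ∝ p_i/√M_i ∝ n_i/√M_i.
x_H₂O(eff) = (n_H₂O/√M_H₂O) / (n_H₂O/√M_H₂O + n_N₂/√M_N₂)
= (3.05/√18.02) / (3.05/√18.02 + 4.07/√28.02) = 0.7185/(0.7185 + 0.7689) = 0.483.

0.483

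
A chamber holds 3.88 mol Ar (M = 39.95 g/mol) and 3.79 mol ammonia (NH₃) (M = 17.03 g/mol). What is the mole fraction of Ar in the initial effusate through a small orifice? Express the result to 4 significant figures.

Rate_i ∝ x_i/√M_i (Graham's law weighted by mole fraction), so the effusate composition follows n_i/√M_i.
Mole fraction of Ar in the effusate = (n_Ar/√M_Ar) / (n_Ar/√M_Ar + n_NH₃/√M_NH₃)
= (3.88/√39.95) / (3.88/√39.95 + 3.79/√17.03) = 0.6139/(0.6139 + 0.9184) = 0.4006.

0.4006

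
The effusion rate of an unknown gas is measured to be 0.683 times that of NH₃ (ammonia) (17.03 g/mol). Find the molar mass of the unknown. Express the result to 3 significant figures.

From Graham's law, rate_X/rate_NH₃ = √(M_NH₃/M_X).
0.683 = √(17.03/M_X)
M_X = 17.03 / 0.683² = 17.03 / 0.4665 = 36.5 g/mol

36.5 g/mol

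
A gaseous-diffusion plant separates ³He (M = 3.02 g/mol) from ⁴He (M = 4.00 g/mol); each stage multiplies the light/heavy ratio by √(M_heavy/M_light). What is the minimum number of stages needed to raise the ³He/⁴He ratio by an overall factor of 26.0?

24

Per stage α = (4.00/3.02)^(1/2) = 1.32450^0.5, giving ln α = 0.1405.
Need α^N ≥ 26.0 ⇒ N ≥ ln(26.0) / ln α = 3.258 / 0.1405 = 23.19.
Minimum whole number of stages: N = 24.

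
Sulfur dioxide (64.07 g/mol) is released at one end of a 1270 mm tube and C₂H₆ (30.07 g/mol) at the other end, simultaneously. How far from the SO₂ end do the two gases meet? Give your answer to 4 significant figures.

Distances travelled in equal time are proportional to diffusion rates, so d_SO₂/d_C₂H₆ = √(M_C₂H₆/M_SO₂) = √(30.07/64.07) = 0.6851.
With d_SO₂ + d_C₂H₆ = 1270 mm, d_C₂H₆ = 1270/(1 + 0.6851) = 753.7 mm.
d_SO₂ = 1270 − 753.7 = 516.3 mm.

516.3 mm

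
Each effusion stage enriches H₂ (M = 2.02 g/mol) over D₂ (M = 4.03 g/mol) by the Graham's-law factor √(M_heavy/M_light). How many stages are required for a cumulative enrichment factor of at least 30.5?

10

Single-stage factor α = √(4.03/2.02), so ln α = ½ ln(1.99505) = 0.3453.
Need α^N ≥ 30.5 ⇒ N ≥ ln(30.5) / ln α = 3.418 / 0.3453 = 9.90.
Minimum whole number of stages: N = 10.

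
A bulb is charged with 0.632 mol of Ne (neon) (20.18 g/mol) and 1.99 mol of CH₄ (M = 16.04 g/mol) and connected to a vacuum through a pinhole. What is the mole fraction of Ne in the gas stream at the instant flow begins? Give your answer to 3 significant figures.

Effusion rate of each component ∝ n_i/√M_i (partial pressure × 1/√M).
So x_Ne in the escaping gas = (n_Ne/√M_Ne) / Σ(n_i/√M_i)
= (0.632/√20.18) / (0.632/√20.18 + 1.99/√16.04) = 0.1407/(0.1407 + 0.4969) = 0.221.

0.221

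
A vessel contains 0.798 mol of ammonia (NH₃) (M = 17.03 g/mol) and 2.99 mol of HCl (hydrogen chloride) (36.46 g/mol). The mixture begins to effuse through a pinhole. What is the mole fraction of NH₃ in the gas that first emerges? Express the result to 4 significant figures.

0.2808

The effusion rate of species i is ∝ p_i/√M_i ∝ n_i/√M_i.
So x_NH₃ in the escaping gas = (n_NH₃/√M_NH₃) / Σ(n_i/√M_i)
= (0.798/√17.03) / (0.798/√17.03 + 2.99/√36.46) = 0.1934/(0.1934 + 0.4952) = 0.2808.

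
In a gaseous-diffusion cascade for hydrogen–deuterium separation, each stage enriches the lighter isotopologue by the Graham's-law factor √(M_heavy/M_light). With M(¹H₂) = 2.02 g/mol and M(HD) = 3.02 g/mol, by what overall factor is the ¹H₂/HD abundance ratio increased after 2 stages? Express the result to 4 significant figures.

The single-stage factor is √(M_heavy/M_light), so 2 stages give [√(3.02/2.02)]^2 = (3.02/2.02)^(2/2).
= 1.49505^1 = 1.495.

1.495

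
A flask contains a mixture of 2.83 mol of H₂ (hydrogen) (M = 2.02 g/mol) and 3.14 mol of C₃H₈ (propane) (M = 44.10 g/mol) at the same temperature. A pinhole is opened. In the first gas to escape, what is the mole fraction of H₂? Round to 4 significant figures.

0.8081

Each component's effusion rate ∝ (its partial pressure)·(1/√M) ∝ n_i/√M_i.
x_H₂(eff) = (n_H₂/√M_H₂) / (n_H₂/√M_H₂ + n_C₃H₈/√M_C₃H₈)
= (2.83/√2.02) / (2.83/√2.02 + 3.14/√44.10) = 1.991/(1.991 + 0.4728) = 0.8081.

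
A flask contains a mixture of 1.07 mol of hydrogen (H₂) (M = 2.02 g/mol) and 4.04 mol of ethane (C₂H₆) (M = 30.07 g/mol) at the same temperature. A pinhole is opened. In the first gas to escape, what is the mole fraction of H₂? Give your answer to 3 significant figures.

0.505

Rate_i ∝ x_i/√M_i (Graham's law weighted by mole fraction), so the effusate composition follows n_i/√M_i.
Mole fraction of H₂ in the effusate = (n_H₂/√M_H₂) / (n_H₂/√M_H₂ + n_C₂H₆/√M_C₂H₆)
= (1.07/√2.02) / (1.07/√2.02 + 4.04/√30.07) = 0.7528/(0.7528 + 0.7367) = 0.505.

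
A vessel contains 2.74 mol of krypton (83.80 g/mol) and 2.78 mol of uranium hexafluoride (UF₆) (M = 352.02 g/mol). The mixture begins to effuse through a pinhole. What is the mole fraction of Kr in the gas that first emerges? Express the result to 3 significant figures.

0.669

Each component's effusion rate ∝ (its partial pressure)·(1/√M) ∝ n_i/√M_i.
Mole fraction of Kr in the effusate = (n_Kr/√M_Kr) / (n_Kr/√M_Kr + n_UF₆/√M_UF₆)
= (2.74/√83.80) / (2.74/√83.80 + 2.78/√352.02) = 0.2993/(0.2993 + 0.1482) = 0.669.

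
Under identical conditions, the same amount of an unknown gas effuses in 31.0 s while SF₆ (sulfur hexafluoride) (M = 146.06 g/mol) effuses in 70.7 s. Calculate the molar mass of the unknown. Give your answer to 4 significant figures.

28.08 g/mol

Using Graham's law: t_X/t_SF₆ = √(M_X/M_SF₆).
31.0/70.7 = 0.4385 = √(M_X/146.06)
M_X = 146.06 × 0.4385² = 146.06 × 0.1923 = 28.08 g/mol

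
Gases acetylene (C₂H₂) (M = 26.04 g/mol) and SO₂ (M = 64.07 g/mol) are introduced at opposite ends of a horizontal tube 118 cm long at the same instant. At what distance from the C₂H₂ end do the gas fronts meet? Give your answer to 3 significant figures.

72.1 cm

Distances travelled in equal time are proportional to diffusion rates, so d_C₂H₂/d_SO₂ = √(M_SO₂/M_C₂H₂) = √(64.07/26.04) = 1.569.
With d_C₂H₂ + d_SO₂ = 118 cm, d_SO₂ = 118/(1 + 1.569) = 45.94 cm.
d_C₂H₂ = 118 − 45.94 = 72.1 cm.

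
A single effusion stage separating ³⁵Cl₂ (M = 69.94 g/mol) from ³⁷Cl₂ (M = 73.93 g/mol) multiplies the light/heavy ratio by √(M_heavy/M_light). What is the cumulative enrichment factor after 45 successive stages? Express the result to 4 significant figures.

Each stage multiplies the ratio by α = √(73.93/69.94), so after 45 stages the overall factor is α^45 = (73.93/69.94)^(45/2).
= 1.05705^(45/2) = 3.484.

3.484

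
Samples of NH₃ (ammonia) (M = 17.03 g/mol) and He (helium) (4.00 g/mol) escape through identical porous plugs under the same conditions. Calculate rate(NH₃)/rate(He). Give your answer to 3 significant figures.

Using Graham's law: rate_NH₃/rate_He = √(M_He/M_NH₃) = √(4.00/17.03) = √0.2349 = 0.485.

0.485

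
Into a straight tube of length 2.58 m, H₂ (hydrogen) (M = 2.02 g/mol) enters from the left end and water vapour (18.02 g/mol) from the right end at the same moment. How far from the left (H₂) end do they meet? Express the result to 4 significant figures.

1.933 m

Distances travelled in equal time are proportional to diffusion rates, so d_H₂/d_H₂O = √(M_H₂O/M_H₂) = √(18.02/2.02) = 2.987.
With d_H₂ + d_H₂O = 2.58 m, d_H₂O = 2.58/(1 + 2.987) = 0.6471 m.
d_H₂ = 2.58 − 0.6471 = 1.933 m.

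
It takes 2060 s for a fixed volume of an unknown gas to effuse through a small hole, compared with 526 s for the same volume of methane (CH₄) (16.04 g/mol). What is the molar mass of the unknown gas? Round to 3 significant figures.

246 g/mol

Using Graham's law: t_X/t_CH₄ = √(M_X/M_CH₄).
2060/526 = 3.916 = √(M_X/16.04)
M_X = 16.04 × 3.916² = 16.04 × 15.34 = 246 g/mol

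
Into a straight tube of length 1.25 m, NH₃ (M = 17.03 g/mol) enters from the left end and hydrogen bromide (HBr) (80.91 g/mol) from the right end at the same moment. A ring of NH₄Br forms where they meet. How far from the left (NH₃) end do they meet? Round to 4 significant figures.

0.8569 m

The fronts meet when d_NH₃ + d_HBr = L with d_NH₃/d_HBr = √(M_HBr/M_NH₃) (Graham's law). Here √(M_HBr/M_NH₃) = √(80.91/17.03) = 2.180.
With d_NH₃ + d_HBr = 1.25 m, d_HBr = 1.25/(1 + 2.180) = 0.3931 m.
d_NH₃ = 1.25 − 0.3931 = 0.8569 m.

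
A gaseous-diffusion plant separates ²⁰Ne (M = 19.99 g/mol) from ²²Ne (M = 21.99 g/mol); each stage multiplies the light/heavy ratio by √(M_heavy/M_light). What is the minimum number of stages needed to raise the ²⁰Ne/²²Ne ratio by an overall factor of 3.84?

29

With α = √(21.99/19.99) per stage, ln α = ½ ln(1.10005) = 0.04768.
Need α^N ≥ 3.84 ⇒ N ≥ ln(3.84) / ln α = 1.345 / 0.04768 = 28.22.
Minimum whole number of stages: N = 29.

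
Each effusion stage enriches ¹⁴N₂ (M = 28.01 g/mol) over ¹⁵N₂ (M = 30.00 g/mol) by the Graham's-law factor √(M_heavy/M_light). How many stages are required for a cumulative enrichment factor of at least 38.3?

107

Single-stage factor α = √(30.00/28.01), so ln α = ½ ln(1.07105) = 0.03432.
Need α^N ≥ 38.3 ⇒ N ≥ ln(38.3) / ln α = 3.645 / 0.03432 = 106.23.
Rounding up, N = 107 stages.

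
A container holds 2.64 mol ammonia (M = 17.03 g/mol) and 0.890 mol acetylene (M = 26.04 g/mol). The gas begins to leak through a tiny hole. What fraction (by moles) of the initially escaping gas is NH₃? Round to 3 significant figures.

0.786

Effusion rate of each component ∝ n_i/√M_i (partial pressure × 1/√M).
So x_NH₃ in the escaping gas = (n_NH₃/√M_NH₃) / Σ(n_i/√M_i)
= (2.64/√17.03) / (2.64/√17.03 + 0.890/√26.04) = 0.6397/(0.6397 + 0.1744) = 0.786.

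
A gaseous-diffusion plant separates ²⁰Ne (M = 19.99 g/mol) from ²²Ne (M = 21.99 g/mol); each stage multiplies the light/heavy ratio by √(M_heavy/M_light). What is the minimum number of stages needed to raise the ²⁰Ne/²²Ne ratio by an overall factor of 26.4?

69

Per stage α = (21.99/19.99)^(1/2) = 1.10005^0.5, giving ln α = 0.04768.
Need α^N ≥ 26.4 ⇒ N ≥ ln(26.4) / ln α = 3.273 / 0.04768 = 68.66.
So at least 69 stages are needed.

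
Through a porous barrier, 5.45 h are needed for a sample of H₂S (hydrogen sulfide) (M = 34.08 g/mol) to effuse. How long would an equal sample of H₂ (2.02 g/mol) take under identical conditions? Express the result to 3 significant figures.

Graham's law gives t_H₂/t_H₂S = √(M_H₂/M_H₂S) = √(2.02/34.08) = √0.05927 = 0.2435.
So the time for H₂ is 5.45 × 0.2435 = 1.33 h.

1.33 h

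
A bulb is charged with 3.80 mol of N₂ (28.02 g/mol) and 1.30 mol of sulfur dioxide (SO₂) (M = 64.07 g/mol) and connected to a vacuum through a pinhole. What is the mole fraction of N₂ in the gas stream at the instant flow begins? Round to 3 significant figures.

0.816

The effusion rate of species i is ∝ p_i/√M_i ∝ n_i/√M_i.
x_N₂(eff) = (n_N₂/√M_N₂) / (n_N₂/√M_N₂ + n_SO₂/√M_SO₂)
= (3.80/√28.02) / (3.80/√28.02 + 1.30/√64.07) = 0.7179/(0.7179 + 0.1624) = 0.816.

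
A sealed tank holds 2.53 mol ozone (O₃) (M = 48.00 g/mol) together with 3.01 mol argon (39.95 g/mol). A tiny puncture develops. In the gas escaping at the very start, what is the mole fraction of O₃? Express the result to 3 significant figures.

Effusion rate of each component ∝ n_i/√M_i (partial pressure × 1/√M).
Mole fraction of O₃ in the effusate = (n_O₃/√M_O₃) / (n_O₃/√M_O₃ + n_Ar/√M_Ar)
= (2.53/√48.00) / (2.53/√48.00 + 3.01/√39.95) = 0.3652/(0.3652 + 0.4762) = 0.434.

0.434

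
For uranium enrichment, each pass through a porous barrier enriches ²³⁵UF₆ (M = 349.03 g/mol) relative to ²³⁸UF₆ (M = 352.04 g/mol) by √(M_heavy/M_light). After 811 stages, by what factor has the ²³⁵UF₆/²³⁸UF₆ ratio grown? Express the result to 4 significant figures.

Overall factor = α^811 with α = √(352.04/349.03), i.e. (352.04/349.03)^(811/2).
= 1.00862^(811/2) = 32.52.

32.52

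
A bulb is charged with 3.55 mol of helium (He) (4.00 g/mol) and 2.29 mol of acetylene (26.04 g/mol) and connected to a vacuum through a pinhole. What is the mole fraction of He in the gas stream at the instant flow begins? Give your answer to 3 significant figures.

Each component's effusion rate ∝ (its partial pressure)·(1/√M) ∝ n_i/√M_i.
So x_He in the escaping gas = (n_He/√M_He) / Σ(n_i/√M_i)
= (3.55/√4.00) / (3.55/√4.00 + 2.29/√26.04) = 1.775/(1.775 + 0.4488) = 0.798.

0.798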